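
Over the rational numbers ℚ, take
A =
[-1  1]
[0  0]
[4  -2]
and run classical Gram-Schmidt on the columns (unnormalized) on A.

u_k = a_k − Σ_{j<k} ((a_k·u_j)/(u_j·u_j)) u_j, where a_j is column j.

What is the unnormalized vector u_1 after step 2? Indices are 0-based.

u_1 = (8/17, 0, 2/17)

Step 1: u_0 = a_0 = (-1, 0, 4).
Step 2: u_1 = a_1 − (-9/17)·u_0 = (8/17, 0, 2/17).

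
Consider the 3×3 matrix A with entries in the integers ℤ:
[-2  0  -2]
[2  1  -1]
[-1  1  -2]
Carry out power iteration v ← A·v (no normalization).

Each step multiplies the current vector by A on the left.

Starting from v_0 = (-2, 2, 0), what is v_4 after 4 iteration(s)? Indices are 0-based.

v_4 = (-212, 58, -168)

v_0 = (-2, 2, 0).
v_1 = A·v_0 = (4, -2, 4).
v_2 = A·v_1 = (-16, 2, -14).
v_3 = A·v_2 = (60, -16, 46).
v_4 = A·v_3 = (-212, 58, -168).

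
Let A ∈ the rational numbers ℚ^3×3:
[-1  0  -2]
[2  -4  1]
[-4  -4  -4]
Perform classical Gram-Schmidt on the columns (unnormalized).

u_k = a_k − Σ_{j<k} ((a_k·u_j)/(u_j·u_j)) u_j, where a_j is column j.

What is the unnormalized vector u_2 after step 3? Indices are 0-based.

Step 1: u_0 = a_0 = (-1, 2, -4).
Step 2: u_1 = a_1 − (8/21)·u_0 = (8/21, -100/21, -52/21).
Step 3: u_2 = a_2 − (20/21)·u_0 − (23/152)·u_1 = (-21/19, -7/38, 7/38).

u_2 = (-21/19, -7/38, 7/38)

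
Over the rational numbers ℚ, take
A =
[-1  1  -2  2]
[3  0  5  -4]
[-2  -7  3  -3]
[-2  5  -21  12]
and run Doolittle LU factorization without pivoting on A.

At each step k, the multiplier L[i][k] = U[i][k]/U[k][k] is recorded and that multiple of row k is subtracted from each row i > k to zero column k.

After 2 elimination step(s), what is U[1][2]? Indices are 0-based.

U[1][2] = -1

Step 1: pivot at (0,0) is -1.
  row1 ← row1 − (-3)·row0  ⇒  L[1][0]=-3, U row1=(0, 3, -1, 2)
  row2 ← row2 − (2)·row0  ⇒  L[2][0]=2, U row2=(0, -9, 7, -7)
  row3 ← row3 − (2)·row0  ⇒  L[3][0]=2, U row3=(0, 3, -17, 8)
Step 2: pivot at (1,1) is 3.
  row2 ← row2 − (-3)·row1  ⇒  L[2][1]=-3, U row2=(0, 0, 4, -1)
  row3 ← row3 − (1)·row1  ⇒  L[3][1]=1, U row3=(0, 0, -16, 6)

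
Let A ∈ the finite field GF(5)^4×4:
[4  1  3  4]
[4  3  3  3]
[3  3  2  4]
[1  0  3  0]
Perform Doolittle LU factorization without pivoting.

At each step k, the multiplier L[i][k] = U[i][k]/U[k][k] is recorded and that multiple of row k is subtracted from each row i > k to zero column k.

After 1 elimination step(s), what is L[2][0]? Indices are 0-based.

L[2][0] = 2

[col 0] pivot 4
  R1 -= 1*R0 → (0, 2, 0, 4)  (L[1][0] := 1)
  R2 -= 2*R0 → (0, 1, 1, 1)  (L[2][0] := 2)
  R3 -= 4*R0 → (0, 1, 1, 4)  (L[3][0] := 4)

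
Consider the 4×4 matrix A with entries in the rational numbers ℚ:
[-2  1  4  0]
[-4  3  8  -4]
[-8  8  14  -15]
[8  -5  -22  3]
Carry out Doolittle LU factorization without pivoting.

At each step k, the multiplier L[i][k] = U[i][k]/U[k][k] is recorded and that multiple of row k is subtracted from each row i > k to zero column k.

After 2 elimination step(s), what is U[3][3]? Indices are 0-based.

[col 0] pivot -2
  R1 -= 2*R0 → (0, 1, 0, -4)  (L[1][0] := 2)
  R2 -= 4*R0 → (0, 4, -2, -15)  (L[2][0] := 4)
  R3 -= -4*R0 → (0, -1, -6, 3)  (L[3][0] := -4)
[col 1] pivot 1
  R2 -= 4*R1 → (0, 0, -2, 1)  (L[2][1] := 4)
  R3 -= -1*R1 → (0, 0, -6, -1)  (L[3][1] := -1)

U[3][3] = -1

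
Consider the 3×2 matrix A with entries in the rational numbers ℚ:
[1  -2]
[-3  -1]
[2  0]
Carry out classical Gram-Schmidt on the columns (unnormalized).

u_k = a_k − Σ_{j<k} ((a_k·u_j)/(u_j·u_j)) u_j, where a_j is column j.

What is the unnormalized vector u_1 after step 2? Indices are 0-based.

Step 1: u_0 = a_0 = (1, -3, 2).
Step 2: u_1 = a_1 − (1/14)·u_0 = (-29/14, -11/14, -1/7).

u_1 = (-29/14, -11/14, -1/7)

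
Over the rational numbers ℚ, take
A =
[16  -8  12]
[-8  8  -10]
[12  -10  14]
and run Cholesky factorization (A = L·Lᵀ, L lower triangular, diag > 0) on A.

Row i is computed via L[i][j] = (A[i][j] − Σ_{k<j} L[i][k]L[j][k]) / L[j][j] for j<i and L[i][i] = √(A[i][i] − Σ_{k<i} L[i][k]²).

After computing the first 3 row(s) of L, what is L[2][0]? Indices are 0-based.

Step 1: L[0][0] = √(16) = 4.
  L[1][0] = (-8) / L[0][0] = -2.
Step 2: L[1][1] = √(4) = 2.
  L[2][0] = (12) / L[0][0] = 3.
  L[2][1] = (-4) / L[1][1] = -2.
Step 3: L[2][2] = √(1) = 1.

L[2][0] = 3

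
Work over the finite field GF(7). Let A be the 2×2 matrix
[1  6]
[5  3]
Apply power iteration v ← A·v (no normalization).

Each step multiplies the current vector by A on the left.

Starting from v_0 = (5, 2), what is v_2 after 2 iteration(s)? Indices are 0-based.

v_0 = (5, 2).
v_1 = A·v_0 = (3, 3).
v_2 = A·v_1 = (0, 3).

v_2 = (0, 3)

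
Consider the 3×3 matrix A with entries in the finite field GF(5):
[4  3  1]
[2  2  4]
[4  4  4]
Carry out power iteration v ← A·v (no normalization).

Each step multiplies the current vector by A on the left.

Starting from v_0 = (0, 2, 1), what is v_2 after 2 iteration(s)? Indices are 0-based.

v_0 = (0, 2, 1).
v_1 = A·v_0 = (2, 3, 2).
v_2 = A·v_1 = (4, 3, 3).

v_2 = (4, 3, 3)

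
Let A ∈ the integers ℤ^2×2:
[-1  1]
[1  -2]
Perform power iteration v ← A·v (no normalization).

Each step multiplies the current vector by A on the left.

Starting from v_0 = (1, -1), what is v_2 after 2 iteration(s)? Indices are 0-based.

v_2 = (5, -8)

v_0 = (1, -1).
v_1 = A·v_0 = (-2, 3).
v_2 = A·v_1 = (5, -8).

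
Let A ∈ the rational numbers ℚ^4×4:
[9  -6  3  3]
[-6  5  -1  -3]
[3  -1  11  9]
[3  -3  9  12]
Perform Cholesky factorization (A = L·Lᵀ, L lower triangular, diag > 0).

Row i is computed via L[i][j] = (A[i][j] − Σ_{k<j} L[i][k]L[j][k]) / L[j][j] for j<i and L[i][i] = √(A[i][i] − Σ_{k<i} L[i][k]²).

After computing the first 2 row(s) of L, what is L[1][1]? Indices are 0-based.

L[1][1] = 1

Step 1: L[0][0] = √(9) = 3.
  L[1][0] = (-6) / L[0][0] = -2.
Step 2: L[1][1] = √(1) = 1.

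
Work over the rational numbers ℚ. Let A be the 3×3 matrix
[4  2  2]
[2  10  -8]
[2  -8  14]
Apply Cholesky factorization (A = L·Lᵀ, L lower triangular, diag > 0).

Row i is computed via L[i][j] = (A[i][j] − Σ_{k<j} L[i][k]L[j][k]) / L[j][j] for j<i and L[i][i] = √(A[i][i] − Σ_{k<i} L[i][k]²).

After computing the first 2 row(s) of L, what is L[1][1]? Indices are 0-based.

Step 1: L[0][0] = √(4) = 2.
  L[1][0] = (2) / L[0][0] = 1.
Step 2: L[1][1] = √(9) = 3.

L[1][1] = 3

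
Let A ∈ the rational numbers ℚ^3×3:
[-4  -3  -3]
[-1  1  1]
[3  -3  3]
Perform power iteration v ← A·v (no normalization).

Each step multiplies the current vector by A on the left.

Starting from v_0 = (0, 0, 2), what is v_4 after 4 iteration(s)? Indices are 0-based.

v_0 = (0, 0, 2).
v_1 = A·v_0 = (-6, 2, 6).
v_2 = A·v_1 = (0, 14, -6).
v_3 = A·v_2 = (-24, 8, -60).
v_4 = A·v_3 = (252, -28, -276).

v_4 = (252, -28, -276)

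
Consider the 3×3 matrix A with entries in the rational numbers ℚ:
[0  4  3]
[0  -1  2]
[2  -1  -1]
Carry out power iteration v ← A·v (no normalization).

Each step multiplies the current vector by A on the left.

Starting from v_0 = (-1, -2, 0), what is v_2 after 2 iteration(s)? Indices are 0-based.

v_2 = (8, -2, -18)

v_0 = (-1, -2, 0).
v_1 = A·v_0 = (-8, 2, 0).
v_2 = A·v_1 = (8, -2, -18).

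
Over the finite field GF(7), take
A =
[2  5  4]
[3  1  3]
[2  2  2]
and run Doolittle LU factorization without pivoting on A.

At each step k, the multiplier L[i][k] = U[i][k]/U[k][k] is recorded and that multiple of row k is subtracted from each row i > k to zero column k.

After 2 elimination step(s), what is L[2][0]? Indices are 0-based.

[col 0] pivot 2
  R1 -= 5*R0 → (0, 4, 4)  (L[1][0] := 5)
  R2 -= 1*R0 → (0, 4, 5)  (L[2][0] := 1)
[col 1] pivot 4
  R2 -= 1*R1 → (0, 0, 1)  (L[2][1] := 1)

L[2][0] = 1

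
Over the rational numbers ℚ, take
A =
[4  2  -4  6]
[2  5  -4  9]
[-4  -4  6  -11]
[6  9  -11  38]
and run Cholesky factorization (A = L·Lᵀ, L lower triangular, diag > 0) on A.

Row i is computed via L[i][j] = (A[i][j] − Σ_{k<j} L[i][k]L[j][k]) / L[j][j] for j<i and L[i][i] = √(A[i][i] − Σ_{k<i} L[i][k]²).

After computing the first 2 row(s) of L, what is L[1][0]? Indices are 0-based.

Step 1: L[0][0] = √(4) = 2.
  L[1][0] = (2) / L[0][0] = 1.
Step 2: L[1][1] = √(4) = 2.

L[1][0] = 1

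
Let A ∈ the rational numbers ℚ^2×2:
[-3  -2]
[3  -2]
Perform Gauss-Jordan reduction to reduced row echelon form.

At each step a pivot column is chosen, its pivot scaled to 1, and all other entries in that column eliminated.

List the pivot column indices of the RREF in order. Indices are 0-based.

step 1: normalize row 0 (÷-3) = (1, 2/3)
  row 1: subtract 3×row0 = (0, -4)
step 2: normalize row 1 (÷-4) = (0, 1)
  row 0: subtract 2/3×row1 = (1, 0)

pivot columns: 0, 1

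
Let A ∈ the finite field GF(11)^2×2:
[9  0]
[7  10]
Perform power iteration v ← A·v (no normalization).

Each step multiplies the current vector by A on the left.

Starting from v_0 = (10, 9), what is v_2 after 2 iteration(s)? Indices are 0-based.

v_2 = (7, 8)

v_0 = (10, 9).
v_1 = A·v_0 = (2, 6).
v_2 = A·v_1 = (7, 8).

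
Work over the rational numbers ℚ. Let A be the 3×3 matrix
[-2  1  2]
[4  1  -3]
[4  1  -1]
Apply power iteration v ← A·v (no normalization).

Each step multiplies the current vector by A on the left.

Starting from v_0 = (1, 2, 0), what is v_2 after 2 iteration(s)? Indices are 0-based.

v_2 = (18, -12, 0)

v_0 = (1, 2, 0).
v_1 = A·v_0 = (0, 6, 6).
v_2 = A·v_1 = (18, -12, 0).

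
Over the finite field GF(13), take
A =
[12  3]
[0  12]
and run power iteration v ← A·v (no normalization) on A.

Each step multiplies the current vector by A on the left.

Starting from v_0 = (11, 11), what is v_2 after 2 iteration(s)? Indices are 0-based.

v_2 = (10, 11)

v_0 = (11, 11).
v_1 = A·v_0 = (9, 2).
v_2 = A·v_1 = (10, 11).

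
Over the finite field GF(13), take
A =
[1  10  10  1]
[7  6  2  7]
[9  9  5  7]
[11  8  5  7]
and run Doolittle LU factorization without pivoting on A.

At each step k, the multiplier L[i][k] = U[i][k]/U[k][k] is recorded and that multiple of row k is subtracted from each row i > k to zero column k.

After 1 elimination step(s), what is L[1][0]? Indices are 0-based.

L[1][0] = 7

[col 0] pivot 1
  R1 -= 7*R0 → (0, 1, 10, 0)  (L[1][0] := 7)
  R2 -= 9*R0 → (0, 10, 6, 11)  (L[2][0] := 9)
  R3 -= 11*R0 → (0, 2, 12, 9)  (L[3][0] := 11)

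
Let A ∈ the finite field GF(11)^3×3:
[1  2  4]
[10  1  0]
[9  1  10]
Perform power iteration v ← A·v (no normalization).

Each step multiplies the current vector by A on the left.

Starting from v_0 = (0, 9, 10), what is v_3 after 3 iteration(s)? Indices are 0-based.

v_3 = (1, 0, 1)

v_0 = (0, 9, 10).
v_1 = A·v_0 = (3, 9, 10).
v_2 = A·v_1 = (6, 6, 4).
v_3 = A·v_2 = (1, 0, 1).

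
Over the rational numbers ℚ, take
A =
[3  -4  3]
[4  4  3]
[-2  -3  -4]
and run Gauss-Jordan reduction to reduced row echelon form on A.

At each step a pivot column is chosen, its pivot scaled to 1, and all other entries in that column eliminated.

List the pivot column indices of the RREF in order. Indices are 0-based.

[1] R0 /= 3  ⇒  (1, -4/3, 1)
     R1 -= 4·R0  ⇒  (0, 28/3, -1)
     R2 -= -2·R0  ⇒  (0, -17/3, -2)
[2] R1 /= 28/3  ⇒  (0, 1, -3/28)
     R0 -= -4/3·R1  ⇒  (1, 0, 6/7)
     R2 -= -17/3·R1  ⇒  (0, 0, -73/28)
[3] R2 /= -73/28  ⇒  (0, 0, 1)
     R0 -= 6/7·R2  ⇒  (1, 0, 0)
     R1 -= -3/28·R2  ⇒  (0, 1, 0)

pivot columns: 0, 1, 2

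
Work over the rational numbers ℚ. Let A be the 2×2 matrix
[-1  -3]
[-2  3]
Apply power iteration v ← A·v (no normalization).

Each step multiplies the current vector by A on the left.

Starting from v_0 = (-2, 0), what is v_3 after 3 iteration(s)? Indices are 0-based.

v_0 = (-2, 0).
v_1 = A·v_0 = (2, 4).
v_2 = A·v_1 = (-14, 8).
v_3 = A·v_2 = (-10, 52).

v_3 = (-10, 52)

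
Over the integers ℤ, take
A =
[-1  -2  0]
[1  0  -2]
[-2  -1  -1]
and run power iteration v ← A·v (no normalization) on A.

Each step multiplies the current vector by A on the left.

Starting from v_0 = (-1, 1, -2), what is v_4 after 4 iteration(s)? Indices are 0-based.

v_0 = (-1, 1, -2).
v_1 = A·v_0 = (-1, 3, 3).
v_2 = A·v_1 = (-5, -7, -4).
v_3 = A·v_2 = (19, 3, 21).
v_4 = A·v_3 = (-25, -23, -62).

v_4 = (-25, -23, -62)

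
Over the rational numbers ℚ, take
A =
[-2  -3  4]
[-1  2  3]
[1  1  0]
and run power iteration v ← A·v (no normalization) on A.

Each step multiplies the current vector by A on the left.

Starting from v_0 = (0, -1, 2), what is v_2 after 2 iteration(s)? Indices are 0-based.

v_2 = (-38, -6, 15)

v_0 = (0, -1, 2).
v_1 = A·v_0 = (11, 4, -1).
v_2 = A·v_1 = (-38, -6, 15).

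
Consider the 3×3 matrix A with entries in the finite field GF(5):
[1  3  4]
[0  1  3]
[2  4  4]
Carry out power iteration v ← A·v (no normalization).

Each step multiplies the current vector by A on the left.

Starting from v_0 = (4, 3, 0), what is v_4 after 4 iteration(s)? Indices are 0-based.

v_4 = (1, 1, 1)

v_0 = (4, 3, 0).
v_1 = A·v_0 = (3, 3, 0).
v_2 = A·v_1 = (2, 3, 3).
v_3 = A·v_2 = (3, 2, 3).
v_4 = A·v_3 = (1, 1, 1).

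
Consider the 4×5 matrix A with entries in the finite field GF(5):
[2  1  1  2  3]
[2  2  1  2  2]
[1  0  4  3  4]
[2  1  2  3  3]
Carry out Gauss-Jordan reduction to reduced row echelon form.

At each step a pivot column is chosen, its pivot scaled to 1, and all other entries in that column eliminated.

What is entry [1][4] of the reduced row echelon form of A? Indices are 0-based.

M[1][4] = 4

pivot(0,0)=2: scale R0 → (1, 3, 3, 1, 4)
  clear (1,0): R1 −= (2)R0 → (0, 1, 0, 0, 4)
  clear (2,0): R2 −= (1)R0 → (0, 2, 1, 2, 0)
  clear (3,0): R3 −= (2)R0 → (0, 0, 1, 1, 0)
pivot(1,1)=1: scale R1 → (0, 1, 0, 0, 4)
  clear (0,1): R0 −= (3)R1 → (1, 0, 3, 1, 2)
  clear (2,1): R2 −= (2)R1 → (0, 0, 1, 2, 2)
pivot(2,2)=1: scale R2 → (0, 0, 1, 2, 2)
  clear (0,2): R0 −= (3)R2 → (1, 0, 0, 0, 1)
  clear (3,2): R3 −= (1)R2 → (0, 0, 0, 4, 3)
pivot(3,3)=4: scale R3 → (0, 0, 0, 1, 2)
  clear (2,3): R2 −= (2)R3 → (0, 0, 1, 0, 3)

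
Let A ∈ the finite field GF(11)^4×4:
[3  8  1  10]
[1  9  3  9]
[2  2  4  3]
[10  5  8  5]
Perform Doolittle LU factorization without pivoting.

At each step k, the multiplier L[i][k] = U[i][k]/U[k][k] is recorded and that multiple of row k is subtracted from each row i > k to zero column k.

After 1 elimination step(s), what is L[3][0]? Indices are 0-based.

L[3][0] = 7

k=0: U[0][0]=3
  eliminate (1,0): mult=4, new row 1: (0, 10, 10, 2); set L[1][0]=4
  eliminate (2,0): mult=8, new row 2: (0, 4, 7, 0); set L[2][0]=8
  eliminate (3,0): mult=7, new row 3: (0, 4, 1, 1); set L[3][0]=7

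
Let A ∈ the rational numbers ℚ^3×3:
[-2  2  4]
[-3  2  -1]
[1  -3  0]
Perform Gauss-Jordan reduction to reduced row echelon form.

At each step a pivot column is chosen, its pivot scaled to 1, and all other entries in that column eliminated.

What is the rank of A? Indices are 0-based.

rank = 3

pivot(0,0)=-2: scale R0 → (1, -1, -2)
  clear (1,0): R1 −= (-3)R0 → (0, -1, -7)
  clear (2,0): R2 −= (1)R0 → (0, -2, 2)
pivot(1,1)=-1: scale R1 → (0, 1, 7)
  clear (0,1): R0 −= (-1)R1 → (1, 0, 5)
  clear (2,1): R2 −= (-2)R1 → (0, 0, 16)
pivot(2,2)=16: scale R2 → (0, 0, 1)
  clear (0,2): R0 −= (5)R2 → (1, 0, 0)
  clear (1,2): R1 −= (7)R2 → (0, 1, 0)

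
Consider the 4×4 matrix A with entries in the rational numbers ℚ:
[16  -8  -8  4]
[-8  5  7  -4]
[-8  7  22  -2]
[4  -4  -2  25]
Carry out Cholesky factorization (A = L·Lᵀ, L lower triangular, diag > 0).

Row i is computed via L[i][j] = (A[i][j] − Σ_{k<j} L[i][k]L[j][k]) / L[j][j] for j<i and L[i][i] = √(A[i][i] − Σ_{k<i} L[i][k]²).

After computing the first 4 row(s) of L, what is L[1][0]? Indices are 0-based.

Step 1: L[0][0] = √(16) = 4.
  L[1][0] = (-8) / L[0][0] = -2.
Step 2: L[1][1] = √(1) = 1.
  L[2][0] = (-8) / L[0][0] = -2.
  L[2][1] = (3) / L[1][1] = 3.
Step 3: L[2][2] = √(9) = 3.
  L[3][0] = (4) / L[0][0] = 1.
  L[3][1] = (-2) / L[1][1] = -2.
  L[3][2] = (6) / L[2][2] = 2.
Step 4: L[3][3] = √(16) = 4.

L[1][0] = -2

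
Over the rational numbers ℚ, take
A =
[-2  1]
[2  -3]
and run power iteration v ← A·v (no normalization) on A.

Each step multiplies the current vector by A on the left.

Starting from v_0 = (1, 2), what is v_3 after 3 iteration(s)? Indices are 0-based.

v_3 = (20, -44)

v_0 = (1, 2).
v_1 = A·v_0 = (0, -4).
v_2 = A·v_1 = (-4, 12).
v_3 = A·v_2 = (20, -44).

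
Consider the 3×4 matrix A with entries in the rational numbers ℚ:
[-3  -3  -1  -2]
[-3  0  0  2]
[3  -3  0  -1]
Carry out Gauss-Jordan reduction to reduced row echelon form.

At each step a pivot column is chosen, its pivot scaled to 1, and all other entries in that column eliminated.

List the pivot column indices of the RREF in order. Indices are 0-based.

[1] R0 /= -3  ⇒  (1, 1, 1/3, 2/3)
     R1 -= -3·R0  ⇒  (0, 3, 1, 4)
     R2 -= 3·R0  ⇒  (0, -6, -1, -3)
[2] R1 /= 3  ⇒  (0, 1, 1/3, 4/3)
     R0 -= 1·R1  ⇒  (1, 0, 0, -2/3)
     R2 -= -6·R1  ⇒  (0, 0, 1, 5)
[3] R2 /= 1  ⇒  (0, 0, 1, 5)
     R1 -= 1/3·R2  ⇒  (0, 1, 0, -1/3)

pivot columns: 0, 1, 2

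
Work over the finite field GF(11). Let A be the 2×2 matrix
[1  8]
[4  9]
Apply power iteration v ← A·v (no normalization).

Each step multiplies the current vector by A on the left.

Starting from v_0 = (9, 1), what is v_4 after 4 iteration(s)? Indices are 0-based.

v_4 = (0, 10)

v_0 = (9, 1).
v_1 = A·v_0 = (6, 1).
v_2 = A·v_1 = (3, 0).
v_3 = A·v_2 = (3, 1).
v_4 = A·v_3 = (0, 10).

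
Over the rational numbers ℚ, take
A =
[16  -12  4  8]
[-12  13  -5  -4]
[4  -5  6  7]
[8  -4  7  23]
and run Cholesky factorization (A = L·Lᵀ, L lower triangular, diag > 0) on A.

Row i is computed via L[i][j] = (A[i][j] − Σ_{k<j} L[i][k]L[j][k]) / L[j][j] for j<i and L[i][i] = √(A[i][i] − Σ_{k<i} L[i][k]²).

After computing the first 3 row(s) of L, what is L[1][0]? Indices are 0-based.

Step 1: L[0][0] = √(16) = 4.
  L[1][0] = (-12) / L[0][0] = -3.
Step 2: L[1][1] = √(4) = 2.
  L[2][0] = (4) / L[0][0] = 1.
  L[2][1] = (-2) / L[1][1] = -1.
Step 3: L[2][2] = √(4) = 2.

L[1][0] = -3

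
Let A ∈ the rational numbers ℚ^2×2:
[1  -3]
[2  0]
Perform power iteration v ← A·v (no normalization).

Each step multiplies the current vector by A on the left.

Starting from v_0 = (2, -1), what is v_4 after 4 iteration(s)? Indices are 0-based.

v_0 = (2, -1).
v_1 = A·v_0 = (5, 4).
v_2 = A·v_1 = (-7, 10).
v_3 = A·v_2 = (-37, -14).
v_4 = A·v_3 = (5, -74).

v_4 = (5, -74)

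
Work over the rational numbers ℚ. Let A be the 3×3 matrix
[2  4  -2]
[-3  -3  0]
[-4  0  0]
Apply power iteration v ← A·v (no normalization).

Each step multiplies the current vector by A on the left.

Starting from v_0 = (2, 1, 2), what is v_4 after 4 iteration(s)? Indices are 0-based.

v_4 = (4, -177, -272)

v_0 = (2, 1, 2).
v_1 = A·v_0 = (4, -9, -8).
v_2 = A·v_1 = (-12, 15, -16).
v_3 = A·v_2 = (68, -9, 48).
v_4 = A·v_3 = (4, -177, -272).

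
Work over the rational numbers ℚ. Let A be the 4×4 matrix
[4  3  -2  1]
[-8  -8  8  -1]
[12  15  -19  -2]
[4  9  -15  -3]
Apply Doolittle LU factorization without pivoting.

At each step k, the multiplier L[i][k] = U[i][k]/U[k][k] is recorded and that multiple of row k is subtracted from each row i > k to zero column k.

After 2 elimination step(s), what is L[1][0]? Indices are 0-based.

L[1][0] = -2

Step 1: pivot at (0,0) is 4.
  row1 ← row1 − (-2)·row0  ⇒  L[1][0]=-2, U row1=(0, -2, 4, 1)
  row2 ← row2 − (3)·row0  ⇒  L[2][0]=3, U row2=(0, 6, -13, -5)
  row3 ← row3 − (1)·row0  ⇒  L[3][0]=1, U row3=(0, 6, -13, -4)
Step 2: pivot at (1,1) is -2.
  row2 ← row2 − (-3)·row1  ⇒  L[2][1]=-3, U row2=(0, 0, -1, -2)
  row3 ← row3 − (-3)·row1  ⇒  L[3][1]=-3, U row3=(0, 0, -1, -1)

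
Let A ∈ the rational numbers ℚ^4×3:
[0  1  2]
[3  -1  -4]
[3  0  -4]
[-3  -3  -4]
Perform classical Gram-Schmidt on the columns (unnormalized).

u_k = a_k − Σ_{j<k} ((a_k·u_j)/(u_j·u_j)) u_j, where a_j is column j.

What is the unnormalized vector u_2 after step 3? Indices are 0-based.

u_2 = (-4/29, 26/29, -36/29, -10/29)

Step 1: u_0 = a_0 = (0, 3, 3, -3).
Step 2: u_1 = a_1 − (2/9)·u_0 = (1, -5/3, -2/3, -7/3).
Step 3: u_2 = a_2 − (-4/9)·u_0 − (62/29)·u_1 = (-4/29, 26/29, -36/29, -10/29).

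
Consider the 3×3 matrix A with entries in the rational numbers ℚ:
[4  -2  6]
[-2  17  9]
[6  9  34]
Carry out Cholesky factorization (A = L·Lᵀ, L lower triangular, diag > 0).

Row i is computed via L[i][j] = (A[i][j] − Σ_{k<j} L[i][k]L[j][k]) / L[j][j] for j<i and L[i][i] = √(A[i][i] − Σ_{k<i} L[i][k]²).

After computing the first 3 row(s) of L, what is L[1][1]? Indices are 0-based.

L[1][1] = 4

Step 1: L[0][0] = √(4) = 2.
  L[1][0] = (-2) / L[0][0] = -1.
Step 2: L[1][1] = √(16) = 4.
  L[2][0] = (6) / L[0][0] = 3.
  L[2][1] = (12) / L[1][1] = 3.
Step 3: L[2][2] = √(16) = 4.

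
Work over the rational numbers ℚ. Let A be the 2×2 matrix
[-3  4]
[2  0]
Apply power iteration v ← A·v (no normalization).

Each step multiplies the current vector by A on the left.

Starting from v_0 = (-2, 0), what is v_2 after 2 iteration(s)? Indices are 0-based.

v_2 = (-34, 12)

v_0 = (-2, 0).
v_1 = A·v_0 = (6, -4).
v_2 = A·v_1 = (-34, 12).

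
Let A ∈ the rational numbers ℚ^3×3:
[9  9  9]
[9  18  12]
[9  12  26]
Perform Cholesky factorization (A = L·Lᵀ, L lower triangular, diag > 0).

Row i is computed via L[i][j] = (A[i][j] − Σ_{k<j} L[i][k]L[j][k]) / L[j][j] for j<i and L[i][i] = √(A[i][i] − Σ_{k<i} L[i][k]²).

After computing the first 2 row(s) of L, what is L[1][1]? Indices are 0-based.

L[1][1] = 3

Step 1: L[0][0] = √(9) = 3.
  L[1][0] = (9) / L[0][0] = 3.
Step 2: L[1][1] = √(9) = 3.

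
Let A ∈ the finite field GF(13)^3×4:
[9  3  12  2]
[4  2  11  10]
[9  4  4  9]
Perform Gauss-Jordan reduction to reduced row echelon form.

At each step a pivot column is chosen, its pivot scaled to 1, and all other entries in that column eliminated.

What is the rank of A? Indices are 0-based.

rank = 3

[1] R0 /= 9  ⇒  (1, 9, 10, 6)
     R1 -= 4·R0  ⇒  (0, 5, 10, 12)
     R2 -= 9·R0  ⇒  (0, 1, 5, 7)
[2] R1 /= 5  ⇒  (0, 1, 2, 5)
     R0 -= 9·R1  ⇒  (1, 0, 5, 0)
     R2 -= 1·R1  ⇒  (0, 0, 3, 2)
[3] R2 /= 3  ⇒  (0, 0, 1, 5)
     R0 -= 5·R2  ⇒  (1, 0, 0, 1)
     R1 -= 2·R2  ⇒  (0, 1, 0, 8)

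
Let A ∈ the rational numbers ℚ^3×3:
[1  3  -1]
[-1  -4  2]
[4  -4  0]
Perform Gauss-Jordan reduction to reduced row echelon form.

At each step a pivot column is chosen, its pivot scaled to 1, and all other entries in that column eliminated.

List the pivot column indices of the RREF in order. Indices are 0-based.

pivot columns: 0, 1, 2

[1] R0 /= 1  ⇒  (1, 3, -1)
     R1 -= -1·R0  ⇒  (0, -1, 1)
     R2 -= 4·R0  ⇒  (0, -16, 4)
[2] R1 /= -1  ⇒  (0, 1, -1)
     R0 -= 3·R1  ⇒  (1, 0, 2)
     R2 -= -16·R1  ⇒  (0, 0, -12)
[3] R2 /= -12  ⇒  (0, 0, 1)
     R0 -= 2·R2  ⇒  (1, 0, 0)
     R1 -= -1·R2  ⇒  (0, 1, 0)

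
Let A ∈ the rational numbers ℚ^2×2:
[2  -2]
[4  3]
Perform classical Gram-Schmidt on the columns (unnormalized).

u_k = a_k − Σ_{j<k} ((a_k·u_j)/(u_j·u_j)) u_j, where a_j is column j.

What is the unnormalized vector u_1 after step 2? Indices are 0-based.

Step 1: u_0 = a_0 = (2, 4).
Step 2: u_1 = a_1 − (2/5)·u_0 = (-14/5, 7/5).

u_1 = (-14/5, 7/5)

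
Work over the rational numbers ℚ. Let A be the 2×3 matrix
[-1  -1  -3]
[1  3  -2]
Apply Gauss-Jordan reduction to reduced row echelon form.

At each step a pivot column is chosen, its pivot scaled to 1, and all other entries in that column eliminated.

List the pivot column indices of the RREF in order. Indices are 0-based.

[1] R0 /= -1  ⇒  (1, 1, 3)
     R1 -= 1·R0  ⇒  (0, 2, -5)
[2] R1 /= 2  ⇒  (0, 1, -5/2)
     R0 -= 1·R1  ⇒  (1, 0, 11/2)

pivot columns: 0, 1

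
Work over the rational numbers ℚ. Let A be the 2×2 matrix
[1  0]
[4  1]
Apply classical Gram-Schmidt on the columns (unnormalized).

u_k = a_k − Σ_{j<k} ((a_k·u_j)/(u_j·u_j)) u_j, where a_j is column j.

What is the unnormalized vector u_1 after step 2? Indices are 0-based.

u_1 = (-4/17, 1/17)

Step 1: u_0 = a_0 = (1, 4).
Step 2: u_1 = a_1 − (4/17)·u_0 = (-4/17, 1/17).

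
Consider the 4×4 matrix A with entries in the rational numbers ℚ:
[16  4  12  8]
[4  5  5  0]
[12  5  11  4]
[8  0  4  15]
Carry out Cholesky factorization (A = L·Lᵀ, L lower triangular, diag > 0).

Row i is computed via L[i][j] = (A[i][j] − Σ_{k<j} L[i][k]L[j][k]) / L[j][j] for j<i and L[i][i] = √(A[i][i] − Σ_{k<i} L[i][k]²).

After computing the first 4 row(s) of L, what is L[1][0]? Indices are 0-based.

Step 1: L[0][0] = √(16) = 4.
  L[1][0] = (4) / L[0][0] = 1.
Step 2: L[1][1] = √(4) = 2.
  L[2][0] = (12) / L[0][0] = 3.
  L[2][1] = (2) / L[1][1] = 1.
Step 3: L[2][2] = √(1) = 1.
  L[3][0] = (8) / L[0][0] = 2.
  L[3][1] = (-2) / L[1][1] = -1.
  L[3][2] = (-1) / L[2][2] = -1.
Step 4: L[3][3] = √(9) = 3.

L[1][0] = 1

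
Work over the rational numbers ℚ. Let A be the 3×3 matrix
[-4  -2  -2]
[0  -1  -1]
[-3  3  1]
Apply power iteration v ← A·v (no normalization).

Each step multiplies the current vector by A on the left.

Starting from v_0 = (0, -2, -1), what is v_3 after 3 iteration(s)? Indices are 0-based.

v_3 = (88, 12, 44)

v_0 = (0, -2, -1).
v_1 = A·v_0 = (6, 3, -7).
v_2 = A·v_1 = (-16, 4, -16).
v_3 = A·v_2 = (88, 12, 44).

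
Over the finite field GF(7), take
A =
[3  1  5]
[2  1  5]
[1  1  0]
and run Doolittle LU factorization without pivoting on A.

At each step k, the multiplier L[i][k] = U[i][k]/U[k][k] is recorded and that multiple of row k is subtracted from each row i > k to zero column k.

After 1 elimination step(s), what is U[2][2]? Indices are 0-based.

U[2][2] = 3

Step 1: pivot at (0,0) is 3.
  row1 ← row1 − (3)·row0  ⇒  L[1][0]=3, U row1=(0, 5, 4)
  row2 ← row2 − (5)·row0  ⇒  L[2][0]=5, U row2=(0, 3, 3)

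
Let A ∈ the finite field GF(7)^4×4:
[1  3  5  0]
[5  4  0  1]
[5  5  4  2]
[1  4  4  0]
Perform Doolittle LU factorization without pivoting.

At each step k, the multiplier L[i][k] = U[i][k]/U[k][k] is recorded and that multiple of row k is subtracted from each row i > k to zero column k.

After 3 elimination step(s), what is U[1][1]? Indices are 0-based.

[col 0] pivot 1
  R1 -= 5*R0 → (0, 3, 3, 1)  (L[1][0] := 5)
  R2 -= 5*R0 → (0, 4, 0, 2)  (L[2][0] := 5)
  R3 -= 1*R0 → (0, 1, 6, 0)  (L[3][0] := 1)
[col 1] pivot 3
  R2 -= 6*R1 → (0, 0, 3, 3)  (L[2][1] := 6)
  R3 -= 5*R1 → (0, 0, 5, 2)  (L[3][1] := 5)
[col 2] pivot 3
  R3 -= 4*R2 → (0, 0, 0, 4)  (L[3][2] := 4)

U[1][1] = 3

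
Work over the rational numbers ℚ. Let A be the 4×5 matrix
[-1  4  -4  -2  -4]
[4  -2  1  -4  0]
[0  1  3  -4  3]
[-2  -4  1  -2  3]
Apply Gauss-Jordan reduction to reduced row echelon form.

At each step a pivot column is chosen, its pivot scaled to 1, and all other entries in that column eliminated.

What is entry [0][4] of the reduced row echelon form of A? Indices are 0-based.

pivot(0,0)=-1: scale R0 → (1, -4, 4, 2, 4)
  clear (1,0): R1 −= (4)R0 → (0, 14, -15, -12, -16)
  clear (3,0): R3 −= (-2)R0 → (0, -12, 9, 2, 11)
pivot(1,1)=14: scale R1 → (0, 1, -15/14, -6/7, -8/7)
  clear (0,1): R0 −= (-4)R1 → (1, 0, -2/7, -10/7, -4/7)
  clear (2,1): R2 −= (1)R1 → (0, 0, 57/14, -22/7, 29/7)
  clear (3,1): R3 −= (-12)R1 → (0, 0, -27/7, -58/7, -19/7)
pivot(2,2)=57/14: scale R2 → (0, 0, 1, -44/57, 58/57)
  clear (0,2): R0 −= (-2/7)R2 → (1, 0, 0, -94/57, -16/57)
  clear (1,2): R1 −= (-15/14)R2 → (0, 1, 0, -32/19, -1/19)
  clear (3,2): R3 −= (-27/7)R2 → (0, 0, 0, -214/19, 23/19)
pivot(3,3)=-214/19: scale R3 → (0, 0, 0, 1, -23/214)
  clear (0,3): R0 −= (-94/57)R3 → (1, 0, 0, 0, -49/107)
  clear (1,3): R1 −= (-32/19)R3 → (0, 1, 0, 0, -25/107)
  clear (2,3): R2 −= (-44/57)R3 → (0, 0, 1, 0, 100/107)

M[0][4] = -49/107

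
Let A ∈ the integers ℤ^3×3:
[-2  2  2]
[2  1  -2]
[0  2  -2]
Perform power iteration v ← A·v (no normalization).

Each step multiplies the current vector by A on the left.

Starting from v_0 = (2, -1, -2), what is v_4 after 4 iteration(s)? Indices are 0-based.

v_0 = (2, -1, -2).
v_1 = A·v_0 = (-10, 7, 2).
v_2 = A·v_1 = (38, -17, 10).
v_3 = A·v_2 = (-90, 39, -54).
v_4 = A·v_3 = (150, -33, 186).

v_4 = (150, -33, 186)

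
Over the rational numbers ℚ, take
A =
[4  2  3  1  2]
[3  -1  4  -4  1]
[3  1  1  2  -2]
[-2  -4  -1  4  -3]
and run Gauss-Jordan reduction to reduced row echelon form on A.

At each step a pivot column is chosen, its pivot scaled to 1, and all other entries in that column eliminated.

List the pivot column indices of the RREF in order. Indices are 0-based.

step 1: normalize row 0 (÷4) = (1, 1/2, 3/4, 1/4, 1/2)
  row 1: subtract 3×row0 = (0, -5/2, 7/4, -19/4, -1/2)
  row 2: subtract 3×row0 = (0, -1/2, -5/4, 5/4, -7/2)
  row 3: subtract -2×row0 = (0, -3, 1/2, 9/2, -2)
step 2: normalize row 1 (÷-5/2) = (0, 1, -7/10, 19/10, 1/5)
  row 0: subtract 1/2×row1 = (1, 0, 11/10, -7/10, 2/5)
  row 2: subtract -1/2×row1 = (0, 0, -8/5, 11/5, -17/5)
  row 3: subtract -3×row1 = (0, 0, -8/5, 51/5, -7/5)
step 3: normalize row 2 (÷-8/5) = (0, 0, 1, -11/8, 17/8)
  row 0: subtract 11/10×row2 = (1, 0, 0, 13/16, -31/16)
  row 1: subtract -7/10×row2 = (0, 1, 0, 15/16, 27/16)
  row 3: subtract -8/5×row2 = (0, 0, 0, 8, 2)
step 4: normalize row 3 (÷8) = (0, 0, 0, 1, 1/4)
  row 0: subtract 13/16×row3 = (1, 0, 0, 0, -137/64)
  row 1: subtract 15/16×row3 = (0, 1, 0, 0, 93/64)
  row 2: subtract -11/8×row3 = (0, 0, 1, 0, 79/32)

pivot columns: 0, 1, 2, 3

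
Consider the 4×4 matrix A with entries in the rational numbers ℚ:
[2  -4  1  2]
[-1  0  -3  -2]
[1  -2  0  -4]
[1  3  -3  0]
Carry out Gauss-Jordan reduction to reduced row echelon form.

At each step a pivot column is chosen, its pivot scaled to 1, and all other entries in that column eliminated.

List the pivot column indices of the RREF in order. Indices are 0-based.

pivot columns: 0, 1, 2, 3

step 1: normalize row 0 (÷2) = (1, -2, 1/2, 1)
  row 1: subtract -1×row0 = (0, -2, -5/2, -1)
  row 2: subtract 1×row0 = (0, 0, -1/2, -5)
  row 3: subtract 1×row0 = (0, 5, -7/2, -1)
step 2: normalize row 1 (÷-2) = (0, 1, 5/4, 1/2)
  row 0: subtract -2×row1 = (1, 0, 3, 2)
  row 3: subtract 5×row1 = (0, 0, -39/4, -7/2)
step 3: normalize row 2 (÷-1/2) = (0, 0, 1, 10)
  row 0: subtract 3×row2 = (1, 0, 0, -28)
  row 1: subtract 5/4×row2 = (0, 1, 0, -12)
  row 3: subtract -39/4×row2 = (0, 0, 0, 94)
step 4: normalize row 3 (÷94) = (0, 0, 0, 1)
  row 0: subtract -28×row3 = (1, 0, 0, 0)
  row 1: subtract -12×row3 = (0, 1, 0, 0)
  row 2: subtract 10×row3 = (0, 0, 1, 0)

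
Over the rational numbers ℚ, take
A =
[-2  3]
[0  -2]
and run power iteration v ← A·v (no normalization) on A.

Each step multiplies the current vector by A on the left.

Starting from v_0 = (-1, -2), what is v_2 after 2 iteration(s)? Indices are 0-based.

v_2 = (20, -8)

v_0 = (-1, -2).
v_1 = A·v_0 = (-4, 4).
v_2 = A·v_1 = (20, -8).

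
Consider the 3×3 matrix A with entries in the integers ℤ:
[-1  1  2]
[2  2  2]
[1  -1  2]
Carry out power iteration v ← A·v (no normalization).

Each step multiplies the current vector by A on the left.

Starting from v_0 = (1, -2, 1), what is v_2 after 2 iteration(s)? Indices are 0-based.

v_0 = (1, -2, 1).
v_1 = A·v_0 = (-1, 0, 5).
v_2 = A·v_1 = (11, 8, 9).

v_2 = (11, 8, 9)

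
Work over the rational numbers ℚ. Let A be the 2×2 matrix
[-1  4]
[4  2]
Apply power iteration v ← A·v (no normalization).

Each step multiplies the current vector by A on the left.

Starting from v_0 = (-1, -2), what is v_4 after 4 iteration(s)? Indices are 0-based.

v_4 = (-601, -980)

v_0 = (-1, -2).
v_1 = A·v_0 = (-7, -8).
v_2 = A·v_1 = (-25, -44).
v_3 = A·v_2 = (-151, -188).
v_4 = A·v_3 = (-601, -980).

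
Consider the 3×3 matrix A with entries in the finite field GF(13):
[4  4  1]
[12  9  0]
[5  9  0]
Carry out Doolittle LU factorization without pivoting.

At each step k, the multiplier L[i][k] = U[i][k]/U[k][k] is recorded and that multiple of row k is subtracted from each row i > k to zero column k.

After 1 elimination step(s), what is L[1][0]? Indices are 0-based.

k=0: U[0][0]=4
  eliminate (1,0): mult=3, new row 1: (0, 10, 10); set L[1][0]=3
  eliminate (2,0): mult=11, new row 2: (0, 4, 2); set L[2][0]=11

L[1][0] = 3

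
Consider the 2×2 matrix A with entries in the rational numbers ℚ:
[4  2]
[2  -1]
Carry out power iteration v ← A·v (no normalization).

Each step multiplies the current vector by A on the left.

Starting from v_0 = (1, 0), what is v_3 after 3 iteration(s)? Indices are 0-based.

v_0 = (1, 0).
v_1 = A·v_0 = (4, 2).
v_2 = A·v_1 = (20, 6).
v_3 = A·v_2 = (92, 34).

v_3 = (92, 34)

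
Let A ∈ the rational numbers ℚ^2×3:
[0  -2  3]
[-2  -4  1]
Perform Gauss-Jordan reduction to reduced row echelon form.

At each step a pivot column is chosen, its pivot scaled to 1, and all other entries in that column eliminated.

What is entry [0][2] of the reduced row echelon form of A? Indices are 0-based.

M[0][2] = 5/2

pivot(0,0): swap R0↔R1
pivot(0,0)=-2: scale R0 → (1, 2, -1/2)
pivot(1,1)=-2: scale R1 → (0, 1, -3/2)
  clear (0,1): R0 −= (2)R1 → (1, 0, 5/2)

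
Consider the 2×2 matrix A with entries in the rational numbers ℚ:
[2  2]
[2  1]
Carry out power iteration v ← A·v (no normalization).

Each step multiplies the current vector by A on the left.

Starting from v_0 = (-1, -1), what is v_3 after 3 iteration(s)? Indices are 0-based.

v_0 = (-1, -1).
v_1 = A·v_0 = (-4, -3).
v_2 = A·v_1 = (-14, -11).
v_3 = A·v_2 = (-50, -39).

v_3 = (-50, -39)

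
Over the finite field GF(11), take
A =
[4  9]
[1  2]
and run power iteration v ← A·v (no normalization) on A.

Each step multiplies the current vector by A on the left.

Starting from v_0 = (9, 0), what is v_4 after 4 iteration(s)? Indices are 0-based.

v_0 = (9, 0).
v_1 = A·v_0 = (3, 9).
v_2 = A·v_1 = (5, 10).
v_3 = A·v_2 = (0, 3).
v_4 = A·v_3 = (5, 6).

v_4 = (5, 6)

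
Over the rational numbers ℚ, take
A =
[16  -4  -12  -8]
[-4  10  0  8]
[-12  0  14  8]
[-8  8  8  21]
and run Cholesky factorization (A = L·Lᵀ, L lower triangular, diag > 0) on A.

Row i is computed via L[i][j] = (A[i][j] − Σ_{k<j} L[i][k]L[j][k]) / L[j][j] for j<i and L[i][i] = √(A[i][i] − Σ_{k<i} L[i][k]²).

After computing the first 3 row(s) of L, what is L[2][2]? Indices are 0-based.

L[2][2] = 2

Step 1: L[0][0] = √(16) = 4.
  L[1][0] = (-4) / L[0][0] = -1.
Step 2: L[1][1] = √(9) = 3.
  L[2][0] = (-12) / L[0][0] = -3.
  L[2][1] = (-3) / L[1][1] = -1.
Step 3: L[2][2] = √(4) = 2.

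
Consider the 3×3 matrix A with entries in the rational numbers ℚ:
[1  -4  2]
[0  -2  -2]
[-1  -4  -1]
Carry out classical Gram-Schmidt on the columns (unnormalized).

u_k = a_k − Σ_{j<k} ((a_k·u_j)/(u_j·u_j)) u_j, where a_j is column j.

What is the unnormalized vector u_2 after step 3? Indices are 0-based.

Step 1: u_0 = a_0 = (1, 0, -1).
Step 2: u_1 = a_1 − (0)·u_0 = (-4, -2, -4).
Step 3: u_2 = a_2 − (3/2)·u_0 − (0)·u_1 = (1/2, -2, 1/2).

u_2 = (1/2, -2, 1/2)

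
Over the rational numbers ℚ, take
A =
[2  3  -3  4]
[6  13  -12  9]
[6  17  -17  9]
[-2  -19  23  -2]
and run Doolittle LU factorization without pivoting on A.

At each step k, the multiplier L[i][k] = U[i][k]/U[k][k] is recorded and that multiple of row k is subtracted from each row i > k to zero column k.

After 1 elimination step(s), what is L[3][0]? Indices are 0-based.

L[3][0] = -1

k=0: U[0][0]=2
  eliminate (1,0): mult=3, new row 1: (0, 4, -3, -3); set L[1][0]=3
  eliminate (2,0): mult=3, new row 2: (0, 8, -8, -3); set L[2][0]=3
  eliminate (3,0): mult=-1, new row 3: (0, -16, 20, 2); set L[3][0]=-1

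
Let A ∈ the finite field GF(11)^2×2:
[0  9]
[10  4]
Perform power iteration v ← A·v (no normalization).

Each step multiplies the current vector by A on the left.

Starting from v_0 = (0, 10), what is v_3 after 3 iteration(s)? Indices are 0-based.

v_3 = (3, 8)

v_0 = (0, 10).
v_1 = A·v_0 = (2, 7).
v_2 = A·v_1 = (8, 4).
v_3 = A·v_2 = (3, 8).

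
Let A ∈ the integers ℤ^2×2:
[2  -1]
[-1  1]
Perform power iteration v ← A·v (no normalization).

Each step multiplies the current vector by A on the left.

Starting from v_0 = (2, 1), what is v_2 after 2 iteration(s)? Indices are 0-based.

v_0 = (2, 1).
v_1 = A·v_0 = (3, -1).
v_2 = A·v_1 = (7, -4).

v_2 = (7, -4)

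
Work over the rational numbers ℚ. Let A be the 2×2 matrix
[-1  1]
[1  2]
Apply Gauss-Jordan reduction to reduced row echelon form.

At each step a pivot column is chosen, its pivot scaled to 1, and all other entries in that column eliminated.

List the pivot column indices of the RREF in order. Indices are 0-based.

pivot columns: 0, 1

[1] R0 /= -1  ⇒  (1, -1)
     R1 -= 1·R0  ⇒  (0, 3)
[2] R1 /= 3  ⇒  (0, 1)
     R0 -= -1·R1  ⇒  (1, 0)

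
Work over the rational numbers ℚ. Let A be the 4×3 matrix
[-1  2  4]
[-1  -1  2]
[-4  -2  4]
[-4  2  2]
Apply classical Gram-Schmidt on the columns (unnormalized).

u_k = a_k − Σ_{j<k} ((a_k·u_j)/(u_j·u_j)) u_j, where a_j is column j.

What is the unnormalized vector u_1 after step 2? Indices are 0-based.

Step 1: u_0 = a_0 = (-1, -1, -4, -4).
Step 2: u_1 = a_1 − (-1/34)·u_0 = (67/34, -35/34, -36/17, 32/17).

u_1 = (67/34, -35/34, -36/17, 32/17)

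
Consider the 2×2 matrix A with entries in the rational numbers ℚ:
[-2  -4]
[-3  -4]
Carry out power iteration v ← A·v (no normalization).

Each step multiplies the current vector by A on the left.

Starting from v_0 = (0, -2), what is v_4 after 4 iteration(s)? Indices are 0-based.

v_0 = (0, -2).
v_1 = A·v_0 = (8, 8).
v_2 = A·v_1 = (-48, -56).
v_3 = A·v_2 = (320, 368).
v_4 = A·v_3 = (-2112, -2432).

v_4 = (-2112, -2432)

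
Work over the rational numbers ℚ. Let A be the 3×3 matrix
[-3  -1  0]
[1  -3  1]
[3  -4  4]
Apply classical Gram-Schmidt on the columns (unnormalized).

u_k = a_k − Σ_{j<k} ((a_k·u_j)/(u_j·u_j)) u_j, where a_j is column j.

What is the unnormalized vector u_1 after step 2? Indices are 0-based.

u_1 = (-55/19, -45/19, -40/19)

Step 1: u_0 = a_0 = (-3, 1, 3).
Step 2: u_1 = a_1 − (-12/19)·u_0 = (-55/19, -45/19, -40/19).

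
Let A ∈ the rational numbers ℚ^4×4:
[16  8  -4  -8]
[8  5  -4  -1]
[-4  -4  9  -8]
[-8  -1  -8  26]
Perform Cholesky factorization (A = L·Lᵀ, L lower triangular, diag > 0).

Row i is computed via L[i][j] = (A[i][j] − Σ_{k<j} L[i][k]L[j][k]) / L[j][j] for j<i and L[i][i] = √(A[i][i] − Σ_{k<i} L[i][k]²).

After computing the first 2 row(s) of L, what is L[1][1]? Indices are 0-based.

Step 1: L[0][0] = √(16) = 4.
  L[1][0] = (8) / L[0][0] = 2.
Step 2: L[1][1] = √(1) = 1.

L[1][1] = 1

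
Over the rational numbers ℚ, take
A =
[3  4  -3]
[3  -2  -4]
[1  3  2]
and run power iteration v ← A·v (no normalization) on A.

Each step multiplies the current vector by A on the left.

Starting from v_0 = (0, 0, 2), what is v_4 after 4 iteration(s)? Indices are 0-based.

v_4 = (-344, 188, -698)

v_0 = (0, 0, 2).
v_1 = A·v_0 = (-6, -8, 4).
v_2 = A·v_1 = (-62, -18, -22).
v_3 = A·v_2 = (-192, -62, -160).
v_4 = A·v_3 = (-344, 188, -698).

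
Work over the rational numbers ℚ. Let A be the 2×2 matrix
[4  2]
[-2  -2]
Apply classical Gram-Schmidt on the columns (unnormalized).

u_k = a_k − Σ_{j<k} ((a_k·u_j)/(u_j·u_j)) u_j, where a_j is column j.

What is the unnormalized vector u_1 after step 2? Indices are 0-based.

u_1 = (-2/5, -4/5)

Step 1: u_0 = a_0 = (4, -2).
Step 2: u_1 = a_1 − (3/5)·u_0 = (-2/5, -4/5).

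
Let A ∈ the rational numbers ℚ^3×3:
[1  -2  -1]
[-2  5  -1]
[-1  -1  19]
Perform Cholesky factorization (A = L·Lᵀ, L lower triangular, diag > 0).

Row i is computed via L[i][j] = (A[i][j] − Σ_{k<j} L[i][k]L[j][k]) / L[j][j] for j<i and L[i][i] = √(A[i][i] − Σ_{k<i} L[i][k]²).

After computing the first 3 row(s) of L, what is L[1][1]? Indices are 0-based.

Step 1: L[0][0] = √(1) = 1.
  L[1][0] = (-2) / L[0][0] = -2.
Step 2: L[1][1] = √(1) = 1.
  L[2][0] = (-1) / L[0][0] = -1.
  L[2][1] = (-3) / L[1][1] = -3.
Step 3: L[2][2] = √(9) = 3.

L[1][1] = 1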